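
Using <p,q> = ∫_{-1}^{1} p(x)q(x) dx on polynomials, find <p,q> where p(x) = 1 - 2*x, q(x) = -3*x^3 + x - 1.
<p,q> = -14/15

Expand the product: p(x)·q(x) = 6*x^4 - 3*x^3 - 2*x^2 + 3*x - 1.
∫_{-1}^{1} of each monomial x^k gives [2/(k+1) if k even, 0 if k odd]. Integrating term-by-term (or equivalently evaluating the antiderivative F(x) = 6*x^5/5 - 3*x^4/4 - 2*x^3/3 + 3*x^2/2 - x at the endpoints):
  F(1) − F(−1) = 17/60 − (73/60) = -14/15.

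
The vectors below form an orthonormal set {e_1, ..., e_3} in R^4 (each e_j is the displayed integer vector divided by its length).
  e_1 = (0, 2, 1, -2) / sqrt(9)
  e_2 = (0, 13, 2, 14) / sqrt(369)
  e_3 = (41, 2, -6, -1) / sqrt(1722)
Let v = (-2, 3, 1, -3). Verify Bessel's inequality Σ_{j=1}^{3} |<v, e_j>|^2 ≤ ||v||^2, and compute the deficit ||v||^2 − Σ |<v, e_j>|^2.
Σ |<v, e_j>|^2 = 941/42; ||v||^2 = 23; deficit = 25/42

Write each e_j = u_j / sqrt(<u_j, u_j>) where u_j is the displayed integer vector. Then <v, e_j> = <v, u_j> / sqrt(<u_j, u_j>), so |<v, e_j>|^2 = <v, u_j>^2 / <u_j, u_j>.
Coefficients: <v, e_1> = 13/sqrt(9), <v, e_2> = -1/sqrt(369), <v, e_3> = -79/sqrt(1722).
Square and sum: Σ |<v, e_j>|^2 = 941/42.
Compute ||v||^2 = v·v = 23.
Deficit = 23 − 941/42 = 25/42 ≥ 0, confirming Bessel's inequality. (The deficit equals ||v − Σ <v,e_j> e_j||^2, the squared distance from v to span{e_j}.)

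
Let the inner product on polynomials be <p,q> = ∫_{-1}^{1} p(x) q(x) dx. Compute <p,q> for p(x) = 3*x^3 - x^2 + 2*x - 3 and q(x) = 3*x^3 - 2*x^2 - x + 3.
<p,q> = -268/21

Expand the product: p(x)·q(x) = 9*x^6 - 9*x^5 + 5*x^4 - 3*x^3 + x^2 + 9*x - 9.
∫_{-1}^{1} of each monomial x^k gives [2/(k+1) if k even, 0 if k odd]. Integrating term-by-term (or equivalently evaluating the antiderivative F(x) = 9*x^7/7 - 3*x^6/2 + x^5 - 3*x^4/4 + x^3/3 + 9*x^2/2 - 9*x at the endpoints):
  F(1) − F(−1) = -347/84 − (725/84) = -268/21.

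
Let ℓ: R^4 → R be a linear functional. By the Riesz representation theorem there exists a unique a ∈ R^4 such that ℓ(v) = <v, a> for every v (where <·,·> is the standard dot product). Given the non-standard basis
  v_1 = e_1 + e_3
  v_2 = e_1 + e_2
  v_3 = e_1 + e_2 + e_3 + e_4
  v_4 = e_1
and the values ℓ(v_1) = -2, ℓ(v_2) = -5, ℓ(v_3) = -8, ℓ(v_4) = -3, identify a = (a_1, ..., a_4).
a = (-3, -2, 1, -4)

Write a = (a_1, ..., a_4) in the standard basis. For each basis vector v_i, ℓ(v_i) = <v_i, a> is a linear equation in the a_j's. Collect the n equations into a matrix system V a = ℓ, where row i of V is v_i (expressed in the standard basis). Since V is invertible (lower-triangular with 1s on the diagonal, up to permutation), solve by back-substitution:
  V =
[[1, 0, 1, 0],
 [1, 1, 0, 0],
 [1, 1, 1, 1],
 [1, 0, 0, 0]]
  V a = (-2, -5, -8, -3)
Solving gives a = (-3, -2, 1, -4).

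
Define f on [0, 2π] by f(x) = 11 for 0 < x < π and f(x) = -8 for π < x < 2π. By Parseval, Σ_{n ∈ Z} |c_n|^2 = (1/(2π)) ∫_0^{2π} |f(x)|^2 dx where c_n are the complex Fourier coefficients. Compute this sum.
Σ |c_n|^2 = 185/2

Parseval equates the L^2 energy of f (normalised by 1/(2π)) with the ℓ^2 sum of its Fourier coefficients: (1/(2π)) ∫_0^{2π} |f|^2 = Σ |c_n|^2.
Compute the left side: (1/(2π)) [∫_0^π 11^2 dx + ∫_π^{2π} (-8)^2 dx] = (1/(2π)) · (121π + 64π) = (121 + 64)/2 = 185/2.
So Σ_{n ∈ Z} |c_n|^2 = 185/2.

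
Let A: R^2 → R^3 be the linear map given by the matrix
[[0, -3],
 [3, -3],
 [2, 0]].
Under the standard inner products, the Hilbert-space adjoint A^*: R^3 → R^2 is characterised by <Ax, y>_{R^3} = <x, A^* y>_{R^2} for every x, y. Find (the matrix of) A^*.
A^* = A^T =
[[0, 3, 2],
 [-3, -3, 0]]

For real matrices with standard dot products, the defining identity <Ax, y> = <x, A^* y> gives (Ax)^T y = x^T (A^*) y, i.e. x^T A^T y = x^T (A^*) y. Since this holds for all x, y, we must have A^* = A^T. Therefore
A^* =
[[0, 3, 2],
 [-3, -3, 0]].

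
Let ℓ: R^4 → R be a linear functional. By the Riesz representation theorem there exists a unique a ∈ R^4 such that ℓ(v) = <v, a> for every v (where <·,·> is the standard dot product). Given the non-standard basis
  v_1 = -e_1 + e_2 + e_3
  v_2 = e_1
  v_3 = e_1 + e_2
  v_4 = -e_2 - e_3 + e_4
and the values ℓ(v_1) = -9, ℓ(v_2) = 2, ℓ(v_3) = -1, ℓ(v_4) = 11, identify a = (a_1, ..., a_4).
a = (2, -3, -4, 4)

Write a = (a_1, ..., a_4) in the standard basis. For each basis vector v_i, ℓ(v_i) = <v_i, a> is a linear equation in the a_j's. Collect the n equations into a matrix system V a = ℓ, where row i of V is v_i (expressed in the standard basis). Since V is invertible (lower-triangular with 1s on the diagonal, up to permutation), solve by back-substitution:
  V =
[[-1, 1, 1, 0],
 [1, 0, 0, 0],
 [1, 1, 0, 0],
 [0, -1, -1, 1]]
  V a = (-9, 2, -1, 11)
Solving gives a = (2, -3, -4, 4).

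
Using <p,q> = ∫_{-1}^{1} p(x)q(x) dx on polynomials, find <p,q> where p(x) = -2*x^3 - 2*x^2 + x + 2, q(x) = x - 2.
<p,q> = -82/15

Expand the product: p(x)·q(x) = -2*x^4 + 2*x^3 + 5*x^2 - 4.
∫_{-1}^{1} of each monomial x^k gives [2/(k+1) if k even, 0 if k odd]. Integrating term-by-term (or equivalently evaluating the antiderivative F(x) = -2*x^5/5 + x^4/2 + 5*x^3/3 - 4*x at the endpoints):
  F(1) − F(−1) = -67/30 − (97/30) = -82/15.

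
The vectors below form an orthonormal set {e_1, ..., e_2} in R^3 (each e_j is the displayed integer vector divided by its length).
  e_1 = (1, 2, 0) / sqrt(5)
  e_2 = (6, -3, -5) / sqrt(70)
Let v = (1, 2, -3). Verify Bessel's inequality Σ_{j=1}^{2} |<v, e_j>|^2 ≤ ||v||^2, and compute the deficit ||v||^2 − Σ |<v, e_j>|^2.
Σ |<v, e_j>|^2 = 115/14; ||v||^2 = 14; deficit = 81/14

Write each e_j = u_j / sqrt(<u_j, u_j>) where u_j is the displayed integer vector. Then <v, e_j> = <v, u_j> / sqrt(<u_j, u_j>), so |<v, e_j>|^2 = <v, u_j>^2 / <u_j, u_j>.
Coefficients: <v, e_1> = 5/sqrt(5), <v, e_2> = 15/sqrt(70).
Square and sum: Σ |<v, e_j>|^2 = 115/14.
Compute ||v||^2 = v·v = 14.
Deficit = 14 − 115/14 = 81/14 ≥ 0, confirming Bessel's inequality. (The deficit equals ||v − Σ <v,e_j> e_j||^2, the squared distance from v to span{e_j}.)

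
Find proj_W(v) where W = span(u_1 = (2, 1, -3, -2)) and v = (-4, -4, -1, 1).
proj_W(v) = (-11/9, -11/18, 11/6, 11/9)

Set up U = [u_1 | ... | u_1] ∈ R^(4×1). The projector onto W = col(U) is P = U (U^T U)^(-1) U^T.
Compute U^T U =
  [18],
and U^T v = (-11).
Solve U^T U · c = U^T v for the coefficients: c = (-11/18). The projection is proj_W(v) = U c.
Check: (v - proj_W(v)) · u_1 = 0  (should be 0).
Result: proj_W(v) = (-11/9, -11/18, 11/6, 11/9).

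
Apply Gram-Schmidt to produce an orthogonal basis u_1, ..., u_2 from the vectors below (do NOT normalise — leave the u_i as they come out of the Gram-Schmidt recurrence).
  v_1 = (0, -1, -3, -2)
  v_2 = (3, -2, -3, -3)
Orthogonal basis:
  u_1 = (0, -1, -3, -2)
  u_2 = (3, -11/14, 9/14, -4/7)

Apply the Gram-Schmidt recurrence
  u_1 = v_1
  u_i = v_i − Σ_{j<i} ((v_i · u_j) / (u_j · u_j)) · u_j.

Step by step this gives:
  u_1 = (0, -1, -3, -2)
  u_2 = (3, -11/14, 9/14, -4/7)

Orthogonality check:
  u_2 · u_1 = 0 (should be 0)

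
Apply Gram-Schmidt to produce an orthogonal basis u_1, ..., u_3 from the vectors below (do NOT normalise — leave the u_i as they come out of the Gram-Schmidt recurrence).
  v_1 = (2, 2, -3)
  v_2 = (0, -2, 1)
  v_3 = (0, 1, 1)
Orthogonal basis:
  u_1 = (2, 2, -3)
  u_2 = (14/17, -20/17, -4/17)
  u_3 = (2/3, 1/3, 2/3)

Apply the Gram-Schmidt recurrence
  u_1 = v_1
  u_i = v_i − Σ_{j<i} ((v_i · u_j) / (u_j · u_j)) · u_j.

Step by step this gives:
  u_1 = (2, 2, -3)
  u_2 = (14/17, -20/17, -4/17)
  u_3 = (2/3, 1/3, 2/3)

Orthogonality check:
  u_2 · u_1 = 0 (should be 0)
  u_3 · u_1 = 0 (should be 0)
  u_3 · u_2 = 0 (should be 0)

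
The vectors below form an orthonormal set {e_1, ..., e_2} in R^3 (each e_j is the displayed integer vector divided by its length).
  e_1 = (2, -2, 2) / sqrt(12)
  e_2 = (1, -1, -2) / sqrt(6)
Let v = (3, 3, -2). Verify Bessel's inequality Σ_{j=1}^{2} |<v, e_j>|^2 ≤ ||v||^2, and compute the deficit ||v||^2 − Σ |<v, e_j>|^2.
Σ |<v, e_j>|^2 = 4; ||v||^2 = 22; deficit = 18

Write each e_j = u_j / sqrt(<u_j, u_j>) where u_j is the displayed integer vector. Then <v, e_j> = <v, u_j> / sqrt(<u_j, u_j>), so |<v, e_j>|^2 = <v, u_j>^2 / <u_j, u_j>.
Coefficients: <v, e_1> = -4/sqrt(12), <v, e_2> = 4/sqrt(6).
Square and sum: Σ |<v, e_j>|^2 = 4.
Compute ||v||^2 = v·v = 22.
Deficit = 22 − 4 = 18 ≥ 0, confirming Bessel's inequality. (The deficit equals ||v − Σ <v,e_j> e_j||^2, the squared distance from v to span{e_j}.)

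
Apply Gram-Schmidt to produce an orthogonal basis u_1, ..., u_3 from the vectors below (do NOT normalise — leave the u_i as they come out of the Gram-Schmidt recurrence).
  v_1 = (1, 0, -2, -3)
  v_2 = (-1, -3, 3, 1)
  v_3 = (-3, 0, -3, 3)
Orthogonal basis:
  u_1 = (1, 0, -2, -3)
  u_2 = (-2/7, -3, 11/7, -8/7)
  u_3 = (-41/15, -17/10, -89/30, 16/15)

Apply the Gram-Schmidt recurrence
  u_1 = v_1
  u_i = v_i − Σ_{j<i} ((v_i · u_j) / (u_j · u_j)) · u_j.

Step by step this gives:
  u_1 = (1, 0, -2, -3)
  u_2 = (-2/7, -3, 11/7, -8/7)
  u_3 = (-41/15, -17/10, -89/30, 16/15)

Orthogonality check:
  u_2 · u_1 = 0 (should be 0)
  u_3 · u_1 = 0 (should be 0)
  u_3 · u_2 = 0 (should be 0)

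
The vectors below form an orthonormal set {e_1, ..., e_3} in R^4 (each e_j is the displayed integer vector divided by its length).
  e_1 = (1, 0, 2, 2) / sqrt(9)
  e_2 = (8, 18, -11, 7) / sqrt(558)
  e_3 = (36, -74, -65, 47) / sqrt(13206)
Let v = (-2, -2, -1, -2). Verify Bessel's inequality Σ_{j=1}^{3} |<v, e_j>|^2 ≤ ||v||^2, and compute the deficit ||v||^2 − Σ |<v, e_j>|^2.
Σ |<v, e_j>|^2 = 2705/213; ||v||^2 = 13; deficit = 64/213

Write each e_j = u_j / sqrt(<u_j, u_j>) where u_j is the displayed integer vector. Then <v, e_j> = <v, u_j> / sqrt(<u_j, u_j>), so |<v, e_j>|^2 = <v, u_j>^2 / <u_j, u_j>.
Coefficients: <v, e_1> = -8/sqrt(9), <v, e_2> = -55/sqrt(558), <v, e_3> = 47/sqrt(13206).
Square and sum: Σ |<v, e_j>|^2 = 2705/213.
Compute ||v||^2 = v·v = 13.
Deficit = 13 − 2705/213 = 64/213 ≥ 0, confirming Bessel's inequality. (The deficit equals ||v − Σ <v,e_j> e_j||^2, the squared distance from v to span{e_j}.)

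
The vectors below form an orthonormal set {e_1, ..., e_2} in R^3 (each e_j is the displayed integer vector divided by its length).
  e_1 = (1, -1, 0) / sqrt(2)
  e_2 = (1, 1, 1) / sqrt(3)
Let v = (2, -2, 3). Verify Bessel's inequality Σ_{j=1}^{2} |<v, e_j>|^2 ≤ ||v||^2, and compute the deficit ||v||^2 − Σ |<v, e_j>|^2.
Σ |<v, e_j>|^2 = 11; ||v||^2 = 17; deficit = 6

Write each e_j = u_j / sqrt(<u_j, u_j>) where u_j is the displayed integer vector. Then <v, e_j> = <v, u_j> / sqrt(<u_j, u_j>), so |<v, e_j>|^2 = <v, u_j>^2 / <u_j, u_j>.
Coefficients: <v, e_1> = 4/sqrt(2), <v, e_2> = 3/sqrt(3).
Square and sum: Σ |<v, e_j>|^2 = 11.
Compute ||v||^2 = v·v = 17.
Deficit = 17 − 11 = 6 ≥ 0, confirming Bessel's inequality. (The deficit equals ||v − Σ <v,e_j> e_j||^2, the squared distance from v to span{e_j}.)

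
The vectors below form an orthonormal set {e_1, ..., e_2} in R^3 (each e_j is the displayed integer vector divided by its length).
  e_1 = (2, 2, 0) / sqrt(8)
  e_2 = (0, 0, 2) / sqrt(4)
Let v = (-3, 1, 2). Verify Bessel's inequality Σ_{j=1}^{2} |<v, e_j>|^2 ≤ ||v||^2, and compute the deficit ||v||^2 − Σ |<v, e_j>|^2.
Σ |<v, e_j>|^2 = 6; ||v||^2 = 14; deficit = 8

Write each e_j = u_j / sqrt(<u_j, u_j>) where u_j is the displayed integer vector. Then <v, e_j> = <v, u_j> / sqrt(<u_j, u_j>), so |<v, e_j>|^2 = <v, u_j>^2 / <u_j, u_j>.
Coefficients: <v, e_1> = -4/sqrt(8), <v, e_2> = 4/sqrt(4).
Square and sum: Σ |<v, e_j>|^2 = 6.
Compute ||v||^2 = v·v = 14.
Deficit = 14 − 6 = 8 ≥ 0, confirming Bessel's inequality. (The deficit equals ||v − Σ <v,e_j> e_j||^2, the squared distance from v to span{e_j}.)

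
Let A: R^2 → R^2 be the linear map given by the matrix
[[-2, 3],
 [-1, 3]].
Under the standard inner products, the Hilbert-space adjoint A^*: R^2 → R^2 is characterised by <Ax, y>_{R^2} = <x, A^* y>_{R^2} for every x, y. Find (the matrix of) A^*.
A^* = A^T =
[[-2, -1],
 [3, 3]]

For real matrices with standard dot products, the defining identity <Ax, y> = <x, A^* y> gives (Ax)^T y = x^T (A^*) y, i.e. x^T A^T y = x^T (A^*) y. Since this holds for all x, y, we must have A^* = A^T. Therefore
A^* =
[[-2, -1],
 [3, 3]].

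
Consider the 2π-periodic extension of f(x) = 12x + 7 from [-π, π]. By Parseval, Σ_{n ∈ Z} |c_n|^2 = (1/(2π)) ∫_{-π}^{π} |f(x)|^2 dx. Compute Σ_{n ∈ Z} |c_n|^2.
Σ |c_n|^2 = 48π^2 + 49

Expand and integrate term by term over [-π, π]:
  ∫ (12x)^2 dx = 144·(2π^3/3); ∫ 2·12·(7)·x dx = 0 (odd integrand); ∫ 7^2 dx = 49·2π.
So (1/(2π)) ∫_{-π}^{π} (12x + 7)^2 dx = 144π^2/3 + 49 = 48π^2 + 49.
Parseval ⇒ Σ |c_n|^2 = 48π^2 + 49.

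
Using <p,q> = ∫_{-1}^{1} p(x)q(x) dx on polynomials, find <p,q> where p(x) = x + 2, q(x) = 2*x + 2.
<p,q> = 28/3

Expand the product: p(x)·q(x) = 2*x^2 + 6*x + 4.
∫_{-1}^{1} of each monomial x^k gives [2/(k+1) if k even, 0 if k odd]. Integrating term-by-term (or equivalently evaluating the antiderivative F(x) = 2*x^3/3 + 3*x^2 + 4*x at the endpoints):
  F(1) − F(−1) = 23/3 − (-5/3) = 28/3.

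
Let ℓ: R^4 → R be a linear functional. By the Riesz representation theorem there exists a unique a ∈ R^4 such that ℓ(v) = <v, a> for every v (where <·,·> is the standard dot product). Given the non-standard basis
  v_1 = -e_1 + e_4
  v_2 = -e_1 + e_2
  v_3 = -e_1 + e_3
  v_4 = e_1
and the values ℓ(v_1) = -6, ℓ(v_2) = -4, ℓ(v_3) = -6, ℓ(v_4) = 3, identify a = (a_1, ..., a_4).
a = (3, -1, -3, -3)

Write a = (a_1, ..., a_4) in the standard basis. For each basis vector v_i, ℓ(v_i) = <v_i, a> is a linear equation in the a_j's. Collect the n equations into a matrix system V a = ℓ, where row i of V is v_i (expressed in the standard basis). Since V is invertible (lower-triangular with 1s on the diagonal, up to permutation), solve by back-substitution:
  V =
[[-1, 0, 0, 1],
 [-1, 1, 0, 0],
 [-1, 0, 1, 0],
 [1, 0, 0, 0]]
  V a = (-6, -4, -6, 3)
Solving gives a = (3, -1, -3, -3).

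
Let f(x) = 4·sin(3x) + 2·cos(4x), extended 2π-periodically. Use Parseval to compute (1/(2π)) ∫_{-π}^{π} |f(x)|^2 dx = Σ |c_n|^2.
Σ |c_n|^2 = 10

Expand |f|^2 and use orthogonality of {sin(nx), cos(mx)} on [-π, π]:
  ∫_{-π}^{π} sin(nx)^2 dx = π, ∫ cos(mx)^2 dx = π, and cross terms integrate to 0.
So ∫_{-π}^{π} f(x)^2 dx = 4^2 · π + 2^2 · π = (16 + 4)π.
Divide by 2π: (16 + 4)/2 = 10.
By Parseval, this equals Σ |c_n|^2.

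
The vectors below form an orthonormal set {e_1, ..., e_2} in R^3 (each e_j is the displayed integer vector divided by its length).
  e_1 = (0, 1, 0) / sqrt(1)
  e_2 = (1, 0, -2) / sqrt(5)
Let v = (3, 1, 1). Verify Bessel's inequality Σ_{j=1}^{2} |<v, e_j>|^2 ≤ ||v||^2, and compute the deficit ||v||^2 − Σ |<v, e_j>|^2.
Σ |<v, e_j>|^2 = 6/5; ||v||^2 = 11; deficit = 49/5

Write each e_j = u_j / sqrt(<u_j, u_j>) where u_j is the displayed integer vector. Then <v, e_j> = <v, u_j> / sqrt(<u_j, u_j>), so |<v, e_j>|^2 = <v, u_j>^2 / <u_j, u_j>.
Coefficients: <v, e_1> = 1/sqrt(1), <v, e_2> = 1/sqrt(5).
Square and sum: Σ |<v, e_j>|^2 = 6/5.
Compute ||v||^2 = v·v = 11.
Deficit = 11 − 6/5 = 49/5 ≥ 0, confirming Bessel's inequality. (The deficit equals ||v − Σ <v,e_j> e_j||^2, the squared distance from v to span{e_j}.)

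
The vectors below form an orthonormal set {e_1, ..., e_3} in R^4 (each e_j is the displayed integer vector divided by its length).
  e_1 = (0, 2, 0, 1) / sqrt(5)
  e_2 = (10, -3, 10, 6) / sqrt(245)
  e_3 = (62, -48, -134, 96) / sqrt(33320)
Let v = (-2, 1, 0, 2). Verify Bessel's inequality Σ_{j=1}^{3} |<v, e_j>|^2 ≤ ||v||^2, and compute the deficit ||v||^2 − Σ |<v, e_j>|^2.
Σ |<v, e_j>|^2 = 63/17; ||v||^2 = 9; deficit = 90/17

Write each e_j = u_j / sqrt(<u_j, u_j>) where u_j is the displayed integer vector. Then <v, e_j> = <v, u_j> / sqrt(<u_j, u_j>), so |<v, e_j>|^2 = <v, u_j>^2 / <u_j, u_j>.
Coefficients: <v, e_1> = 4/sqrt(5), <v, e_2> = -11/sqrt(245), <v, e_3> = 20/sqrt(33320).
Square and sum: Σ |<v, e_j>|^2 = 63/17.
Compute ||v||^2 = v·v = 9.
Deficit = 9 − 63/17 = 90/17 ≥ 0, confirming Bessel's inequality. (The deficit equals ||v − Σ <v,e_j> e_j||^2, the squared distance from v to span{e_j}.)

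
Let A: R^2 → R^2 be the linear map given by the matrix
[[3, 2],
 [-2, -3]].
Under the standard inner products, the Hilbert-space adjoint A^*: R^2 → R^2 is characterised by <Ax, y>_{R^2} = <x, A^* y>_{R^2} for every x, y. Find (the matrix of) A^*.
A^* = A^T =
[[3, -2],
 [2, -3]]

For real matrices with standard dot products, the defining identity <Ax, y> = <x, A^* y> gives (Ax)^T y = x^T (A^*) y, i.e. x^T A^T y = x^T (A^*) y. Since this holds for all x, y, we must have A^* = A^T. Therefore
A^* =
[[3, -2],
 [2, -3]].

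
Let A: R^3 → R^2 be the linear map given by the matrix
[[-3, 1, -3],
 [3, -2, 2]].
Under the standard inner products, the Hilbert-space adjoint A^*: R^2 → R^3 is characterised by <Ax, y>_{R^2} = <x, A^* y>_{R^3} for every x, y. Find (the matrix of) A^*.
A^* = A^T =
[[-3, 3],
 [1, -2],
 [-3, 2]]

For real matrices with standard dot products, the defining identity <Ax, y> = <x, A^* y> gives (Ax)^T y = x^T (A^*) y, i.e. x^T A^T y = x^T (A^*) y. Since this holds for all x, y, we must have A^* = A^T. Therefore
A^* =
[[-3, 3],
 [1, -2],
 [-3, 2]].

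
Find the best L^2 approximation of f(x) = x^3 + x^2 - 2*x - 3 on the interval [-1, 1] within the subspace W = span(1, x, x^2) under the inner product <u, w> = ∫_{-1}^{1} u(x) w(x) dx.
g(x) = x^2 - 7*x/5 - 3

The best approximation g ∈ W is the orthogonal projection of f onto W. Writing g = a_0 + a_1 x + a_2 x^2, the coefficients solve the normal equations G · a = b where
  G_{ij} = <φ_i, φ_j> and b_i = <f, φ_i>, with φ_0 = 1, φ_1 = x, φ_2 = x^2.
G =
  [2, 0, 2/3]
  [0, 2/3, 0]
  [2/3, 0, 2/5],
b = (-16/3, -14/15, -8/5).
Solving gives a_0 = -3, a_1 = -7/5, a_2 = 1, so
  g(x) = x^2 - 7*x/5 - 3.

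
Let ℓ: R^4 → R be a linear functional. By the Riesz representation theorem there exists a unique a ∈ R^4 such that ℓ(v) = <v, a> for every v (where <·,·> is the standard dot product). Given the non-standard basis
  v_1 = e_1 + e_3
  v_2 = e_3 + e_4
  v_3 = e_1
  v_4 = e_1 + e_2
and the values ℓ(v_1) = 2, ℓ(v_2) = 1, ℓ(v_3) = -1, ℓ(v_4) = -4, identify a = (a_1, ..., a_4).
a = (-1, -3, 3, -2)

Write a = (a_1, ..., a_4) in the standard basis. For each basis vector v_i, ℓ(v_i) = <v_i, a> is a linear equation in the a_j's. Collect the n equations into a matrix system V a = ℓ, where row i of V is v_i (expressed in the standard basis). Since V is invertible (lower-triangular with 1s on the diagonal, up to permutation), solve by back-substitution:
  V =
[[1, 0, 1, 0],
 [0, 0, 1, 1],
 [1, 0, 0, 0],
 [1, 1, 0, 0]]
  V a = (2, 1, -1, -4)
Solving gives a = (-1, -3, 3, -2).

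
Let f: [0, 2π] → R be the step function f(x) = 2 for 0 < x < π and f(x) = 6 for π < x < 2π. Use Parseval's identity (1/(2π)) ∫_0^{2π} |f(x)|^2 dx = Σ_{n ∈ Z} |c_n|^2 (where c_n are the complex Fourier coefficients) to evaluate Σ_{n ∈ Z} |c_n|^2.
Σ |c_n|^2 = 20

Parseval equates the L^2 energy of f (normalised by 1/(2π)) with the ℓ^2 sum of its Fourier coefficients: (1/(2π)) ∫_0^{2π} |f|^2 = Σ |c_n|^2.
Compute the left side: (1/(2π)) [∫_0^π 2^2 dx + ∫_π^{2π} 6^2 dx] = (1/(2π)) · (4π + 36π) = (4 + 36)/2 = 20.
So Σ_{n ∈ Z} |c_n|^2 = 20.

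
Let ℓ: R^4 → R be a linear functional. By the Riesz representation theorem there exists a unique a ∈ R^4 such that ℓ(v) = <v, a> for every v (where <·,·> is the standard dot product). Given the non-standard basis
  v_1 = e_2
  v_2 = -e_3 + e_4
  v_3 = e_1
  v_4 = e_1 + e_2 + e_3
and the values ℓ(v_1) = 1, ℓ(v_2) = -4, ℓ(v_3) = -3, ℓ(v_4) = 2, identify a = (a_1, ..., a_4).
a = (-3, 1, 4, 0)

Write a = (a_1, ..., a_4) in the standard basis. For each basis vector v_i, ℓ(v_i) = <v_i, a> is a linear equation in the a_j's. Collect the n equations into a matrix system V a = ℓ, where row i of V is v_i (expressed in the standard basis). Since V is invertible (lower-triangular with 1s on the diagonal, up to permutation), solve by back-substitution:
  V =
[[0, 1, 0, 0],
 [0, 0, -1, 1],
 [1, 0, 0, 0],
 [1, 1, 1, 0]]
  V a = (1, -4, -3, 2)
Solving gives a = (-3, 1, 4, 0).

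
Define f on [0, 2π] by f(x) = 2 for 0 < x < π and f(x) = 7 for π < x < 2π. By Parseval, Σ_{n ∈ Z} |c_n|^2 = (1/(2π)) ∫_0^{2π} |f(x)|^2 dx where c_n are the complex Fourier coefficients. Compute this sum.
Σ |c_n|^2 = 53/2

Parseval equates the L^2 energy of f (normalised by 1/(2π)) with the ℓ^2 sum of its Fourier coefficients: (1/(2π)) ∫_0^{2π} |f|^2 = Σ |c_n|^2.
Compute the left side: (1/(2π)) [∫_0^π 2^2 dx + ∫_π^{2π} 7^2 dx] = (1/(2π)) · (4π + 49π) = (4 + 49)/2 = 53/2.
So Σ_{n ∈ Z} |c_n|^2 = 53/2.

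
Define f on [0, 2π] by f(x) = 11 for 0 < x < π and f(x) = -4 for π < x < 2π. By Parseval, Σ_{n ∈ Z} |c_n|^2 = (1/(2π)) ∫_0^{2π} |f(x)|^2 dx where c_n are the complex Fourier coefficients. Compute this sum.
Σ |c_n|^2 = 137/2

Parseval equates the L^2 energy of f (normalised by 1/(2π)) with the ℓ^2 sum of its Fourier coefficients: (1/(2π)) ∫_0^{2π} |f|^2 = Σ |c_n|^2.
Compute the left side: (1/(2π)) [∫_0^π 11^2 dx + ∫_π^{2π} (-4)^2 dx] = (1/(2π)) · (121π + 16π) = (121 + 16)/2 = 137/2.
So Σ_{n ∈ Z} |c_n|^2 = 137/2.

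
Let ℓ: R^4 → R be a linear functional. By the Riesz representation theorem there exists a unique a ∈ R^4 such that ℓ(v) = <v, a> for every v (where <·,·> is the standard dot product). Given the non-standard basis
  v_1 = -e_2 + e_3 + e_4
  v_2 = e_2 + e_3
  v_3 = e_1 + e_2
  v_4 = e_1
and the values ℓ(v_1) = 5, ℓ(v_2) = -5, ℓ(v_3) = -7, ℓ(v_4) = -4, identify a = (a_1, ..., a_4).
a = (-4, -3, -2, 4)

Write a = (a_1, ..., a_4) in the standard basis. For each basis vector v_i, ℓ(v_i) = <v_i, a> is a linear equation in the a_j's. Collect the n equations into a matrix system V a = ℓ, where row i of V is v_i (expressed in the standard basis). Since V is invertible (lower-triangular with 1s on the diagonal, up to permutation), solve by back-substitution:
  V =
[[0, -1, 1, 1],
 [0, 1, 1, 0],
 [1, 1, 0, 0],
 [1, 0, 0, 0]]
  V a = (5, -5, -7, -4)
Solving gives a = (-4, -3, -2, 4).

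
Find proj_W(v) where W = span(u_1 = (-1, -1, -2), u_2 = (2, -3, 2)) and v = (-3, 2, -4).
proj_W(v) = (-3, 2, -4)

Set up U = [u_1 | ... | u_2] ∈ R^(3×2). The projector onto W = col(U) is P = U (U^T U)^(-1) U^T.
Compute U^T U =
  [6, -3]
  [-3, 17],
and U^T v = (9, -20).
Solve U^T U · c = U^T v for the coefficients: c = (1, -1). The projection is proj_W(v) = U c.
Check: (v - proj_W(v)) · u_1 = 0  (should be 0).
Check: (v - proj_W(v)) · u_2 = 0  (should be 0).
Result: proj_W(v) = (-3, 2, -4).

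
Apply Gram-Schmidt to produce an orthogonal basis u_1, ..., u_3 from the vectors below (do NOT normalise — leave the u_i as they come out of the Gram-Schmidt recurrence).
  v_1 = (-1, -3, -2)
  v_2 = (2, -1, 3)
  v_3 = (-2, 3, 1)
Orthogonal basis:
  u_1 = (-1, -3, -2)
  u_2 = (23/14, -29/14, 16/7)
  u_3 = (-286/171, -26/171, 182/171)

Apply the Gram-Schmidt recurrence
  u_1 = v_1
  u_i = v_i − Σ_{j<i} ((v_i · u_j) / (u_j · u_j)) · u_j.

Step by step this gives:
  u_1 = (-1, -3, -2)
  u_2 = (23/14, -29/14, 16/7)
  u_3 = (-286/171, -26/171, 182/171)

Orthogonality check:
  u_2 · u_1 = 0 (should be 0)
  u_3 · u_1 = 0 (should be 0)
  u_3 · u_2 = 0 (should be 0)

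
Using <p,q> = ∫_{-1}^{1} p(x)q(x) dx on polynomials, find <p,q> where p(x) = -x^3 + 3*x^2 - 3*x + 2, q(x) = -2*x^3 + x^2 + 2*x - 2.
<p,q> = -1186/105

Expand the product: p(x)·q(x) = 2*x^6 - 7*x^5 + 7*x^4 + x^3 - 10*x^2 + 10*x - 4.
∫_{-1}^{1} of each monomial x^k gives [2/(k+1) if k even, 0 if k odd]. Integrating term-by-term (or equivalently evaluating the antiderivative F(x) = 2*x^7/7 - 7*x^6/6 + 7*x^5/5 + x^4/4 - 10*x^3/3 + 5*x^2 - 4*x at the endpoints):
  F(1) − F(−1) = -219/140 − (4087/420) = -1186/105.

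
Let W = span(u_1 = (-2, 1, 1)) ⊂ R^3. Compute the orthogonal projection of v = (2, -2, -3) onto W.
proj_W(v) = (3, -3/2, -3/2)

Set up U = [u_1 | ... | u_1] ∈ R^(3×1). The projector onto W = col(U) is P = U (U^T U)^(-1) U^T.
Compute U^T U =
  [6],
and U^T v = (-9).
Solve U^T U · c = U^T v for the coefficients: c = (-3/2). The projection is proj_W(v) = U c.
Check: (v - proj_W(v)) · u_1 = 0  (should be 0).
Result: proj_W(v) = (3, -3/2, -3/2).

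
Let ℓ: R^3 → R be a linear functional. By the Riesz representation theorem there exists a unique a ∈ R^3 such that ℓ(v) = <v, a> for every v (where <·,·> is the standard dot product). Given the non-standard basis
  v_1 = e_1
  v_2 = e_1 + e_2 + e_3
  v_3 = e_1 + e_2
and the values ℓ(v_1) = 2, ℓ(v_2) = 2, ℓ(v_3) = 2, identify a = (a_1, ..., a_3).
a = (2, 0, 0)

Write a = (a_1, ..., a_3) in the standard basis. For each basis vector v_i, ℓ(v_i) = <v_i, a> is a linear equation in the a_j's. Collect the n equations into a matrix system V a = ℓ, where row i of V is v_i (expressed in the standard basis). Since V is invertible (lower-triangular with 1s on the diagonal, up to permutation), solve by back-substitution:
  V =
[[1, 0, 0],
 [1, 1, 1],
 [1, 1, 0]]
  V a = (2, 2, 2)
Solving gives a = (2, 0, 0).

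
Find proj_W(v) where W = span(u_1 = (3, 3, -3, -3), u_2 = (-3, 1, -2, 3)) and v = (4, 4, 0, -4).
proj_W(v) = (348/83, 172/83, -128/83, -348/83)

Set up U = [u_1 | ... | u_2] ∈ R^(4×2). The projector onto W = col(U) is P = U (U^T U)^(-1) U^T.
Compute U^T U =
  [36, -9]
  [-9, 23],
and U^T v = (36, -20).
Solve U^T U · c = U^T v for the coefficients: c = (72/83, -44/83). The projection is proj_W(v) = U c.
Check: (v - proj_W(v)) · u_1 = 0  (should be 0).
Check: (v - proj_W(v)) · u_2 = 0  (should be 0).
Result: proj_W(v) = (348/83, 172/83, -128/83, -348/83).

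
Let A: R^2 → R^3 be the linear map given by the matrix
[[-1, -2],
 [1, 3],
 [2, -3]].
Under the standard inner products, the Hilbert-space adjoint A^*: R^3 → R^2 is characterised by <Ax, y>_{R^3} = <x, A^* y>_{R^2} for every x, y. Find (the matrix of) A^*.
A^* = A^T =
[[-1, 1, 2],
 [-2, 3, -3]]

For real matrices with standard dot products, the defining identity <Ax, y> = <x, A^* y> gives (Ax)^T y = x^T (A^*) y, i.e. x^T A^T y = x^T (A^*) y. Since this holds for all x, y, we must have A^* = A^T. Therefore
A^* =
[[-1, 1, 2],
 [-2, 3, -3]].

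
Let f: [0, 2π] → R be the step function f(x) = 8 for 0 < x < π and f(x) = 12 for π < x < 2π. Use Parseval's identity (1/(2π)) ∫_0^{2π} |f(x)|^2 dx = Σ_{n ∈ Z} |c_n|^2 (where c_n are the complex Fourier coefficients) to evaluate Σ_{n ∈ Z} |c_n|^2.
Σ |c_n|^2 = 104

Parseval equates the L^2 energy of f (normalised by 1/(2π)) with the ℓ^2 sum of its Fourier coefficients: (1/(2π)) ∫_0^{2π} |f|^2 = Σ |c_n|^2.
Compute the left side: (1/(2π)) [∫_0^π 8^2 dx + ∫_π^{2π} 12^2 dx] = (1/(2π)) · (64π + 144π) = (64 + 144)/2 = 104.
So Σ_{n ∈ Z} |c_n|^2 = 104.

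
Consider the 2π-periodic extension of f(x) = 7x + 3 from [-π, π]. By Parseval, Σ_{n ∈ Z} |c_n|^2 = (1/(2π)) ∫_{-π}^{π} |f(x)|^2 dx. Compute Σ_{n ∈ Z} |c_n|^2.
Σ |c_n|^2 = 49π^2/3 + 9

Expand and integrate term by term over [-π, π]:
  ∫ (7x)^2 dx = 49·(2π^3/3); ∫ 2·7·(3)·x dx = 0 (odd integrand); ∫ 3^2 dx = 9·2π.
So (1/(2π)) ∫_{-π}^{π} (7x + 3)^2 dx = 49π^2/3 + 9 = 49π^2/3 + 9.
Parseval ⇒ Σ |c_n|^2 = 49π^2/3 + 9.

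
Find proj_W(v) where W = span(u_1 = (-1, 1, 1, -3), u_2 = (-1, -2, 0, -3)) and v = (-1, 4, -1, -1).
proj_W(v) = (-1/4, 13/4, 5/4, -3/4)

Set up U = [u_1 | ... | u_2] ∈ R^(4×2). The projector onto W = col(U) is P = U (U^T U)^(-1) U^T.
Compute U^T U =
  [12, 8]
  [8, 14],
and U^T v = (7, -4).
Solve U^T U · c = U^T v for the coefficients: c = (5/4, -1). The projection is proj_W(v) = U c.
Check: (v - proj_W(v)) · u_1 = 0  (should be 0).
Check: (v - proj_W(v)) · u_2 = 0  (should be 0).
Result: proj_W(v) = (-1/4, 13/4, 5/4, -3/4).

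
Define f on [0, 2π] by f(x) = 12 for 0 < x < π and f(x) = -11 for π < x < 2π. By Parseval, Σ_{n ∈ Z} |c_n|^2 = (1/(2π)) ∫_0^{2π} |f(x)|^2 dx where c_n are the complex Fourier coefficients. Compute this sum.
Σ |c_n|^2 = 265/2

Parseval equates the L^2 energy of f (normalised by 1/(2π)) with the ℓ^2 sum of its Fourier coefficients: (1/(2π)) ∫_0^{2π} |f|^2 = Σ |c_n|^2.
Compute the left side: (1/(2π)) [∫_0^π 12^2 dx + ∫_π^{2π} (-11)^2 dx] = (1/(2π)) · (144π + 121π) = (144 + 121)/2 = 265/2.
So Σ_{n ∈ Z} |c_n|^2 = 265/2.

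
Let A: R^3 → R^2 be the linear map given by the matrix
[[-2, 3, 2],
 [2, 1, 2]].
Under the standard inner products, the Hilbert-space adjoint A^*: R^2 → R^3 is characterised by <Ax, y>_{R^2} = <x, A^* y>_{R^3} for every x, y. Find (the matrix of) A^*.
A^* = A^T =
[[-2, 2],
 [3, 1],
 [2, 2]]

For real matrices with standard dot products, the defining identity <Ax, y> = <x, A^* y> gives (Ax)^T y = x^T (A^*) y, i.e. x^T A^T y = x^T (A^*) y. Since this holds for all x, y, we must have A^* = A^T. Therefore
A^* =
[[-2, 2],
 [3, 1],
 [2, 2]].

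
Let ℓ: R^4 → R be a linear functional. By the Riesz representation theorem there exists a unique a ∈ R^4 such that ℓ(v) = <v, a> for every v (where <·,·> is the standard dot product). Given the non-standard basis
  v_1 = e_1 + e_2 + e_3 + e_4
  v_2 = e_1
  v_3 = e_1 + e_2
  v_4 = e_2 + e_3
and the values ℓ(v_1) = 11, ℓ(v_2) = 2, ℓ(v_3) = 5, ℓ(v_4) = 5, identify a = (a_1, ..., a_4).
a = (2, 3, 2, 4)

Write a = (a_1, ..., a_4) in the standard basis. For each basis vector v_i, ℓ(v_i) = <v_i, a> is a linear equation in the a_j's. Collect the n equations into a matrix system V a = ℓ, where row i of V is v_i (expressed in the standard basis). Since V is invertible (lower-triangular with 1s on the diagonal, up to permutation), solve by back-substitution:
  V =
[[1, 1, 1, 1],
 [1, 0, 0, 0],
 [1, 1, 0, 0],
 [0, 1, 1, 0]]
  V a = (11, 2, 5, 5)
Solving gives a = (2, 3, 2, 4).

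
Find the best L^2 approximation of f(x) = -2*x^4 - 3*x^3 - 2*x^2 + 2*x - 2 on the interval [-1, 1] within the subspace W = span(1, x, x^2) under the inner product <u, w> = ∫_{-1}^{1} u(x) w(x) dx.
g(x) = -26*x^2/7 + x/5 - 64/35

The best approximation g ∈ W is the orthogonal projection of f onto W. Writing g = a_0 + a_1 x + a_2 x^2, the coefficients solve the normal equations G · a = b where
  G_{ij} = <φ_i, φ_j> and b_i = <f, φ_i>, with φ_0 = 1, φ_1 = x, φ_2 = x^2.
G =
  [2, 0, 2/3]
  [0, 2/3, 0]
  [2/3, 0, 2/5],
b = (-92/15, 2/15, -284/105).
Solving gives a_0 = -64/35, a_1 = 1/5, a_2 = -26/7, so
  g(x) = -26*x^2/7 + x/5 - 64/35.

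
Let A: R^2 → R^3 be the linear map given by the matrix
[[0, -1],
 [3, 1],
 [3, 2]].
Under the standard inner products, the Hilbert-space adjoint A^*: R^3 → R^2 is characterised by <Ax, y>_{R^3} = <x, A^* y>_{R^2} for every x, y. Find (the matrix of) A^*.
A^* = A^T =
[[0, 3, 3],
 [-1, 1, 2]]

For real matrices with standard dot products, the defining identity <Ax, y> = <x, A^* y> gives (Ax)^T y = x^T (A^*) y, i.e. x^T A^T y = x^T (A^*) y. Since this holds for all x, y, we must have A^* = A^T. Therefore
A^* =
[[0, 3, 3],
 [-1, 1, 2]].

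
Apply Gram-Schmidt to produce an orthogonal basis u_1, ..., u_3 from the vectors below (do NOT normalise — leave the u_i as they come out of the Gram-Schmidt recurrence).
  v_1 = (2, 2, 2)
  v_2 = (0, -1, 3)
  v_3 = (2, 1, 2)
Orthogonal basis:
  u_1 = (2, 2, 2)
  u_2 = (-2/3, -5/3, 7/3)
  u_3 = (6/13, -9/26, -3/26)

Apply the Gram-Schmidt recurrence
  u_1 = v_1
  u_i = v_i − Σ_{j<i} ((v_i · u_j) / (u_j · u_j)) · u_j.

Step by step this gives:
  u_1 = (2, 2, 2)
  u_2 = (-2/3, -5/3, 7/3)
  u_3 = (6/13, -9/26, -3/26)

Orthogonality check:
  u_2 · u_1 = 0 (should be 0)
  u_3 · u_1 = 0 (should be 0)
  u_3 · u_2 = 0 (should be 0)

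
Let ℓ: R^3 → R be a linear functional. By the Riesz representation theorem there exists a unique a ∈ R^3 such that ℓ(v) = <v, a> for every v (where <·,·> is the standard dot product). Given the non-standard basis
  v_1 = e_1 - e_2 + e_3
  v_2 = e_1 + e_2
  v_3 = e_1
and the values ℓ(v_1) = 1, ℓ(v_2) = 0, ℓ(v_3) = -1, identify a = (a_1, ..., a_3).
a = (-1, 1, 3)

Write a = (a_1, ..., a_3) in the standard basis. For each basis vector v_i, ℓ(v_i) = <v_i, a> is a linear equation in the a_j's. Collect the n equations into a matrix system V a = ℓ, where row i of V is v_i (expressed in the standard basis). Since V is invertible (lower-triangular with 1s on the diagonal, up to permutation), solve by back-substitution:
  V =
[[1, -1, 1],
 [1, 1, 0],
 [1, 0, 0]]
  V a = (1, 0, -1)
Solving gives a = (-1, 1, 3).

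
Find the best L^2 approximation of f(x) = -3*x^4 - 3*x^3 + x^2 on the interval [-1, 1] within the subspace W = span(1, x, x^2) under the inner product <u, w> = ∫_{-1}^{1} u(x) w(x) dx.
g(x) = -11*x^2/7 - 9*x/5 + 9/35

The best approximation g ∈ W is the orthogonal projection of f onto W. Writing g = a_0 + a_1 x + a_2 x^2, the coefficients solve the normal equations G · a = b where
  G_{ij} = <φ_i, φ_j> and b_i = <f, φ_i>, with φ_0 = 1, φ_1 = x, φ_2 = x^2.
G =
  [2, 0, 2/3]
  [0, 2/3, 0]
  [2/3, 0, 2/5],
b = (-8/15, -6/5, -16/35).
Solving gives a_0 = 9/35, a_1 = -9/5, a_2 = -11/7, so
  g(x) = -11*x^2/7 - 9*x/5 + 9/35.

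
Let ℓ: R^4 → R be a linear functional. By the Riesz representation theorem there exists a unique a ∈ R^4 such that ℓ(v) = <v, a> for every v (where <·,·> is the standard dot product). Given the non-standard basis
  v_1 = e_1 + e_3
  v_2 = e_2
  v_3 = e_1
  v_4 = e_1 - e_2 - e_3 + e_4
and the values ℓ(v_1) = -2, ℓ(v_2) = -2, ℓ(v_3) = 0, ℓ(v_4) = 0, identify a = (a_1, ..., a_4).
a = (0, -2, -2, -4)

Write a = (a_1, ..., a_4) in the standard basis. For each basis vector v_i, ℓ(v_i) = <v_i, a> is a linear equation in the a_j's. Collect the n equations into a matrix system V a = ℓ, where row i of V is v_i (expressed in the standard basis). Since V is invertible (lower-triangular with 1s on the diagonal, up to permutation), solve by back-substitution:
  V =
[[1, 0, 1, 0],
 [0, 1, 0, 0],
 [1, 0, 0, 0],
 [1, -1, -1, 1]]
  V a = (-2, -2, 0, 0)
Solving gives a = (0, -2, -2, -4).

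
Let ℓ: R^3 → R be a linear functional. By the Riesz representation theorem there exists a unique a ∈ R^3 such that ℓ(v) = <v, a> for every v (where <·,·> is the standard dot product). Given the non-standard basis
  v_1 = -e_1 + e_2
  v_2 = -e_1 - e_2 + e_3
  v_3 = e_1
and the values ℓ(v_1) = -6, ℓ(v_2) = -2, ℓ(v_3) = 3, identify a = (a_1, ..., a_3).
a = (3, -3, -2)

Write a = (a_1, ..., a_3) in the standard basis. For each basis vector v_i, ℓ(v_i) = <v_i, a> is a linear equation in the a_j's. Collect the n equations into a matrix system V a = ℓ, where row i of V is v_i (expressed in the standard basis). Since V is invertible (lower-triangular with 1s on the diagonal, up to permutation), solve by back-substitution:
  V =
[[-1, 1, 0],
 [-1, -1, 1],
 [1, 0, 0]]
  V a = (-6, -2, 3)
Solving gives a = (3, -3, -2).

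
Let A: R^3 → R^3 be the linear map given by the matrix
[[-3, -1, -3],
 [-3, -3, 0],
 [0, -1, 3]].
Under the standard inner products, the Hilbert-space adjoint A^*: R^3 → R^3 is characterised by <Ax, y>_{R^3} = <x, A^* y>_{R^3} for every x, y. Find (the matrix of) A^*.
A^* = A^T =
[[-3, -3, 0],
 [-1, -3, -1],
 [-3, 0, 3]]

For real matrices with standard dot products, the defining identity <Ax, y> = <x, A^* y> gives (Ax)^T y = x^T (A^*) y, i.e. x^T A^T y = x^T (A^*) y. Since this holds for all x, y, we must have A^* = A^T. Therefore
A^* =
[[-3, -3, 0],
 [-1, -3, -1],
 [-3, 0, 3]].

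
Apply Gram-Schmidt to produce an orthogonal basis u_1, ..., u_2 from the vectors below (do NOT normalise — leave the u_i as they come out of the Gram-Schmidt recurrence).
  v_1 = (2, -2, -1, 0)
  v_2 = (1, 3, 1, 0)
Orthogonal basis:
  u_1 = (2, -2, -1, 0)
  u_2 = (19/9, 17/9, 4/9, 0)

Apply the Gram-Schmidt recurrence
  u_1 = v_1
  u_i = v_i − Σ_{j<i} ((v_i · u_j) / (u_j · u_j)) · u_j.

Step by step this gives:
  u_1 = (2, -2, -1, 0)
  u_2 = (19/9, 17/9, 4/9, 0)

Orthogonality check:
  u_2 · u_1 = 0 (should be 0)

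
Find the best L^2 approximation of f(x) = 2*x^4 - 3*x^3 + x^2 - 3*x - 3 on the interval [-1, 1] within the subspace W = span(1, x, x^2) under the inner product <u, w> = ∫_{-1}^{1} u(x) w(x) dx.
g(x) = 19*x^2/7 - 24*x/5 - 111/35

The best approximation g ∈ W is the orthogonal projection of f onto W. Writing g = a_0 + a_1 x + a_2 x^2, the coefficients solve the normal equations G · a = b where
  G_{ij} = <φ_i, φ_j> and b_i = <f, φ_i>, with φ_0 = 1, φ_1 = x, φ_2 = x^2.
G =
  [2, 0, 2/3]
  [0, 2/3, 0]
  [2/3, 0, 2/5],
b = (-68/15, -16/5, -36/35).
Solving gives a_0 = -111/35, a_1 = -24/5, a_2 = 19/7, so
  g(x) = 19*x^2/7 - 24*x/5 - 111/35.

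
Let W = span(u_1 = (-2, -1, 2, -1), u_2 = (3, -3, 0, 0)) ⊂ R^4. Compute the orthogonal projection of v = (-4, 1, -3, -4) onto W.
proj_W(v) = (-55/19, 40/19, 10/19, -5/19)

Set up U = [u_1 | ... | u_2] ∈ R^(4×2). The projector onto W = col(U) is P = U (U^T U)^(-1) U^T.
Compute U^T U =
  [10, -3]
  [-3, 18],
and U^T v = (5, -15).
Solve U^T U · c = U^T v for the coefficients: c = (5/19, -15/19). The projection is proj_W(v) = U c.
Check: (v - proj_W(v)) · u_1 = 0  (should be 0).
Check: (v - proj_W(v)) · u_2 = 0  (should be 0).
Result: proj_W(v) = (-55/19, 40/19, 10/19, -5/19).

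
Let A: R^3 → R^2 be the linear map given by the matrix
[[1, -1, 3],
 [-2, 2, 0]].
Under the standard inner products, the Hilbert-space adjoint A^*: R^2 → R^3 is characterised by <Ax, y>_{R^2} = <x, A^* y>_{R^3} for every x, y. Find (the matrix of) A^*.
A^* = A^T =
[[1, -2],
 [-1, 2],
 [3, 0]]

For real matrices with standard dot products, the defining identity <Ax, y> = <x, A^* y> gives (Ax)^T y = x^T (A^*) y, i.e. x^T A^T y = x^T (A^*) y. Since this holds for all x, y, we must have A^* = A^T. Therefore
A^* =
[[1, -2],
 [-1, 2],
 [3, 0]].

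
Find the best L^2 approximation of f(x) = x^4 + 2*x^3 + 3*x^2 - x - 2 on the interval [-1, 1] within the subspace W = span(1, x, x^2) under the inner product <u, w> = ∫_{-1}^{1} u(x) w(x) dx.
g(x) = 27*x^2/7 + x/5 - 73/35

The best approximation g ∈ W is the orthogonal projection of f onto W. Writing g = a_0 + a_1 x + a_2 x^2, the coefficients solve the normal equations G · a = b where
  G_{ij} = <φ_i, φ_j> and b_i = <f, φ_i>, with φ_0 = 1, φ_1 = x, φ_2 = x^2.
G =
  [2, 0, 2/3]
  [0, 2/3, 0]
  [2/3, 0, 2/5],
b = (-8/5, 2/15, 16/105).
Solving gives a_0 = -73/35, a_1 = 1/5, a_2 = 27/7, so
  g(x) = 27*x^2/7 + x/5 - 73/35.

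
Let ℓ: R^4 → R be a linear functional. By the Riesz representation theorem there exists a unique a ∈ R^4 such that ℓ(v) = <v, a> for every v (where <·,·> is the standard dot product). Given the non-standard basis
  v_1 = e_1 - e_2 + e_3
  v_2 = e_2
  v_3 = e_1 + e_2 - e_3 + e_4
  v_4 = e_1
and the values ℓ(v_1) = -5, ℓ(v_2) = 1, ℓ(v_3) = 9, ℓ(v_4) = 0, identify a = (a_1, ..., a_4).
a = (0, 1, -4, 4)

Write a = (a_1, ..., a_4) in the standard basis. For each basis vector v_i, ℓ(v_i) = <v_i, a> is a linear equation in the a_j's. Collect the n equations into a matrix system V a = ℓ, where row i of V is v_i (expressed in the standard basis). Since V is invertible (lower-triangular with 1s on the diagonal, up to permutation), solve by back-substitution:
  V =
[[1, -1, 1, 0],
 [0, 1, 0, 0],
 [1, 1, -1, 1],
 [1, 0, 0, 0]]
  V a = (-5, 1, 9, 0)
Solving gives a = (0, 1, -4, 4).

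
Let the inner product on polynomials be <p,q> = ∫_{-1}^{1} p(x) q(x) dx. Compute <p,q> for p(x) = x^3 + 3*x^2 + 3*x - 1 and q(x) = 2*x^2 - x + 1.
<p,q> = -4/3

Expand the product: p(x)·q(x) = 2*x^5 + 5*x^4 + 4*x^3 - 2*x^2 + 4*x - 1.
∫_{-1}^{1} of each monomial x^k gives [2/(k+1) if k even, 0 if k odd]. Integrating term-by-term (or equivalently evaluating the antiderivative F(x) = x^6/3 + x^5 + x^4 - 2*x^3/3 + 2*x^2 - x at the endpoints):
  F(1) − F(−1) = 8/3 − (4) = -4/3.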